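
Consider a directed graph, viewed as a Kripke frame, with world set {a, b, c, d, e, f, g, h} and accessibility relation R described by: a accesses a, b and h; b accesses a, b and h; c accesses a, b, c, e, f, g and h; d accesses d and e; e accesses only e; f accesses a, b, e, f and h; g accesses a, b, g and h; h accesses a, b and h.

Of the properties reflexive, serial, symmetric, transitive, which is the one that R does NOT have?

symmetric

Reflexive: yes — every world is R-related to itself.
Serial: yes — every world has a successor (e.g. a R a).
Symmetric: no — c R a but not a R c.
Transitive: yes — every two-step R-path is closed by a direct edge.
Only symmetric fails.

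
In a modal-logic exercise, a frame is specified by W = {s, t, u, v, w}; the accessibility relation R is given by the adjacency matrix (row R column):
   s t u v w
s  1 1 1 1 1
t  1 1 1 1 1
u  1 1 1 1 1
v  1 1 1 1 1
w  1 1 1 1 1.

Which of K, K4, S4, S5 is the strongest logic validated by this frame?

S5

Transitive (axiom 4): yes — every two-step R-path is closed by a direct edge.
Reflexive (axiom T): yes — every world is R-related to itself.
Euclidean (axiom 5): yes — any two successors of a common world are R-related.
So F validates K, K4, S4, S5. The strongest is S5.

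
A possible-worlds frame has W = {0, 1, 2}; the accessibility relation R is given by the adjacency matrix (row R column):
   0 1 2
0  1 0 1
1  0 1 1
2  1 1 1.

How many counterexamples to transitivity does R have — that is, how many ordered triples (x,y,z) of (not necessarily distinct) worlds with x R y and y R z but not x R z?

2

Enumerating: (0,2,1), (1,2,0).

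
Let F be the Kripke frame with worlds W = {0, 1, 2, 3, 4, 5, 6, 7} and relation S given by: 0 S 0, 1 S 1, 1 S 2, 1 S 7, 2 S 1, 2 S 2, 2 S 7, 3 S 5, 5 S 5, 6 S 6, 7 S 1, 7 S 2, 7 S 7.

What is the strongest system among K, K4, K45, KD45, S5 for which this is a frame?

K45

Transitive (axiom 4): yes — every two-step S-path is closed by a direct edge.
Euclidean (axiom 5): yes — any two successors of a common world are S-related.
Serial (axiom D): no — 4 has no S-successor.
Reflexive (axiom T): no — 3 is not related to itself.
So F validates K, K4, K45; KD45 would additionally require S to be serial. The strongest is K45.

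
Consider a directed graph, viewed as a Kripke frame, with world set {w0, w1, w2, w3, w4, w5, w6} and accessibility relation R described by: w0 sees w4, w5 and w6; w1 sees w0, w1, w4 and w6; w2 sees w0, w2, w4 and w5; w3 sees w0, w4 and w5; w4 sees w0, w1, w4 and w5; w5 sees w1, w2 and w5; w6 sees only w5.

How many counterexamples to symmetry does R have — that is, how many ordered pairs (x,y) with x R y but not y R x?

Enumerating: (w0,w5), (w0,w6), (w1,w0), (w1,w6), (w2,w0), (w2,w4), (w3,w0), (w3,w4), (w3,w5), (w4,w5), (w5,w1), (w6,w5).

12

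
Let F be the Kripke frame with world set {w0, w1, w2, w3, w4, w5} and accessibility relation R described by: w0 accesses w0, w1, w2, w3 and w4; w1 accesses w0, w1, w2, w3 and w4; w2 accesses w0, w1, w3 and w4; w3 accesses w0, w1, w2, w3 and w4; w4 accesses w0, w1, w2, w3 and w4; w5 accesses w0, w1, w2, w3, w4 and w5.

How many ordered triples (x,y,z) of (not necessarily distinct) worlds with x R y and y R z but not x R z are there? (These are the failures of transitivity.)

4

Enumerating: (w2,w0,w2), (w2,w1,w2), (w2,w3,w2), (w2,w4,w2).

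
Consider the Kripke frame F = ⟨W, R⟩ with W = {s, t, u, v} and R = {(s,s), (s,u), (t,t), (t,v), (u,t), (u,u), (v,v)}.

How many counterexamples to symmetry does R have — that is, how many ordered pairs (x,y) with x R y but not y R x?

Enumerating: (s,u), (t,v), (u,t).

3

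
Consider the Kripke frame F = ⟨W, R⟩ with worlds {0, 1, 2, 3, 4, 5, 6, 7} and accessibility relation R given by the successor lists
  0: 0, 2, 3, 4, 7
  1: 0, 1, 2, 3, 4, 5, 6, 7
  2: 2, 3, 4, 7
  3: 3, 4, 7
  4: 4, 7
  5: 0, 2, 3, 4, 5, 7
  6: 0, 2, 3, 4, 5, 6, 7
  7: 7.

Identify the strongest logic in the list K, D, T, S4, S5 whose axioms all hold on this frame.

S4

Serial (axiom D): yes — every world has a successor (e.g. 0 R 0).
Reflexive (axiom T): yes — every world is R-related to itself.
Transitive (axiom 4): yes — every two-step R-path is closed by a direct edge.
Euclidean (axiom 5): no — 0 R 3 and 0 R 2, but not 3 R 2.
So F validates K, D, T, S4; S5 would additionally require R to be Euclidean. The strongest is S4.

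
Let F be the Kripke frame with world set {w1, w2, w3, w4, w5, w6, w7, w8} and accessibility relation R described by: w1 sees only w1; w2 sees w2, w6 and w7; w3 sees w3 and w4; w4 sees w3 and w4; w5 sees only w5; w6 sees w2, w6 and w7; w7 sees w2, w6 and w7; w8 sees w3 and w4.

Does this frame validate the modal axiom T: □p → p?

No

By correspondence theory, T is valid on a frame iff R is reflexive.
Reflexive: no — w8 is not related to itself.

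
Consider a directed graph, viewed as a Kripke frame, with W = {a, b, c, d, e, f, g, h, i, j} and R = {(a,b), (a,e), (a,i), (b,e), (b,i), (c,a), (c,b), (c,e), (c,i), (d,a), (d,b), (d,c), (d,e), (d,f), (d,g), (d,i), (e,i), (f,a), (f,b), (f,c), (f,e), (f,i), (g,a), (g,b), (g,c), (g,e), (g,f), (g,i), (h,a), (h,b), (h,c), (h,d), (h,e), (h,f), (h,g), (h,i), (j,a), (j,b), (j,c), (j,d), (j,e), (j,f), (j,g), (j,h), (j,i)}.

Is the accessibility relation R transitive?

Transitive: yes — every two-step R-path is closed by a direct edge.

Yes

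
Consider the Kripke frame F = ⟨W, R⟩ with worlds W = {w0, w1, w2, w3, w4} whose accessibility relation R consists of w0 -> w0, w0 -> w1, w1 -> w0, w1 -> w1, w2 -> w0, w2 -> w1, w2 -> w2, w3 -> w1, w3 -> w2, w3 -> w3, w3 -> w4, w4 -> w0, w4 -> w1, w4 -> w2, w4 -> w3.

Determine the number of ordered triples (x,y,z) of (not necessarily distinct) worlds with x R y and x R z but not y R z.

Enumerating: (w2,w0,w2), (w2,w1,w2), (w3,w1,w2), (w3,w1,w3), (w3,w1,w4), (w3,w2,w3), (w3,w2,w4), (w3,w4,w4), (w4,w0,w2), (w4,w0,w3), (w4,w1,w2), (w4,w1,w3), (w4,w2,w3), (w4,w3,w0).

14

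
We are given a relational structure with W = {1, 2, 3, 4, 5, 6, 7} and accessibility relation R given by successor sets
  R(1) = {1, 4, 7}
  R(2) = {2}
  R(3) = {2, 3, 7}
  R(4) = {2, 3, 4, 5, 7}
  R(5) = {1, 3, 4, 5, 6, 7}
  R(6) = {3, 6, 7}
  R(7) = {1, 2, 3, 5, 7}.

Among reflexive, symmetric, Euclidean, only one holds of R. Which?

Reflexive: yes — every world is R-related to itself.
Symmetric: no — 1 R 4 but not 4 R 1.
Euclidean: no — 1 R 7 and 1 R 4, but not 7 R 4.
Only reflexive holds.

reflexive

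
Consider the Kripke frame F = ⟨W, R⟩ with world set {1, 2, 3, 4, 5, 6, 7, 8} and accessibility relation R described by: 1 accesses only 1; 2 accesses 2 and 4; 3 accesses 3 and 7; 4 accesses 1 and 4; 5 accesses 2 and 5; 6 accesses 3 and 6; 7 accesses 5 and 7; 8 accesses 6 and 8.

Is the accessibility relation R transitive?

No

Transitive: no — 2 R 4 and 4 R 1, but not 2 R 1.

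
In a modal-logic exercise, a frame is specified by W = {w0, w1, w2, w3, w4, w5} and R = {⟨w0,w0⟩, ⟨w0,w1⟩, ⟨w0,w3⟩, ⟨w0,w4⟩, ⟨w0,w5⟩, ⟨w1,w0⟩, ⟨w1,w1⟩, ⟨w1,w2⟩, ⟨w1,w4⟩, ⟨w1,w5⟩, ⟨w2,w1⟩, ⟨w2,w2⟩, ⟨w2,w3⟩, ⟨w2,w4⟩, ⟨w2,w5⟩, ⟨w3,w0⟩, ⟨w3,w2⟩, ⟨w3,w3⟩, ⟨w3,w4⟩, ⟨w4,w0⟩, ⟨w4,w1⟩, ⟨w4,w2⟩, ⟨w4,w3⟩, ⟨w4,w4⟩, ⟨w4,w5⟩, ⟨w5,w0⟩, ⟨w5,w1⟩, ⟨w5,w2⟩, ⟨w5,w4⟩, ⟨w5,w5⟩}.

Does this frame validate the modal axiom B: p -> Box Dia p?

Axiom B corresponds to the accessibility relation being symmetric.
Symmetric: yes — every pair in R has its reverse in R.

Yes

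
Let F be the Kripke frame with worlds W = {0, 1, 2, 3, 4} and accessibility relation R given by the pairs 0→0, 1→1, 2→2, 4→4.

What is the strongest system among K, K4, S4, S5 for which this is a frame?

Transitive (axiom 4): yes — every two-step R-path is closed by a direct edge.
Reflexive (axiom T): no — 3 is not related to itself.
Euclidean (axiom 5): yes — any two successors of a common world are R-related.
So F validates K, K4; S4 would additionally require R to be reflexive. The strongest is K4.

K4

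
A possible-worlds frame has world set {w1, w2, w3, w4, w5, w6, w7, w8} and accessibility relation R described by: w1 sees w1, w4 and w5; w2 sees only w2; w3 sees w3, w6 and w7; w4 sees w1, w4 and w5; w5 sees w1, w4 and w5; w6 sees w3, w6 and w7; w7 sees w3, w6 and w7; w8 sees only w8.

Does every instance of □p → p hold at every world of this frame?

Yes

Axiom T corresponds to the accessibility relation being reflexive.
Reflexive: yes — every world is R-related to itself.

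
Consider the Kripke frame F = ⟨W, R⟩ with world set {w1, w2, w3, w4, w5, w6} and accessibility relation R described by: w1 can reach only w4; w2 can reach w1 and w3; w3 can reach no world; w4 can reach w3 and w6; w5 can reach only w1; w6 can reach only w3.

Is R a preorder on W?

No

Reflexive: no — w1 is not related to itself.
Transitive: no — w1 R w4 and w4 R w3, but not w1 R w3.
So R is not a preorder.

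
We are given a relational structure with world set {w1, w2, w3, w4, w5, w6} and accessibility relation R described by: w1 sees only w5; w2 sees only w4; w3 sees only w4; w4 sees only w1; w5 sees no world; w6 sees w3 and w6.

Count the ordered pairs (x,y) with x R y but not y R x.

Enumerating: (w1,w5), (w2,w4), (w3,w4), (w4,w1), (w6,w3).

5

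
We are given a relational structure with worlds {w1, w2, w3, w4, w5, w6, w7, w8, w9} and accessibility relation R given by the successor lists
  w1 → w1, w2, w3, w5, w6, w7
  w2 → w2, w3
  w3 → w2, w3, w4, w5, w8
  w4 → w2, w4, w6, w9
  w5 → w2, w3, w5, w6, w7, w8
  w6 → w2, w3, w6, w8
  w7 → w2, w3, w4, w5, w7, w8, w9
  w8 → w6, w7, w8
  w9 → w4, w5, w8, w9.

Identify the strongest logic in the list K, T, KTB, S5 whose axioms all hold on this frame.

T

Reflexive (axiom T): yes — every world is R-related to itself.
Symmetric (axiom B): no — w1 R w2 but not w2 R w1.
Euclidean (axiom 5): no — w1 R w2 and w1 R w5, but not w2 R w5.
So F validates K, T; KTB would additionally require R to be symmetric. The strongest is T.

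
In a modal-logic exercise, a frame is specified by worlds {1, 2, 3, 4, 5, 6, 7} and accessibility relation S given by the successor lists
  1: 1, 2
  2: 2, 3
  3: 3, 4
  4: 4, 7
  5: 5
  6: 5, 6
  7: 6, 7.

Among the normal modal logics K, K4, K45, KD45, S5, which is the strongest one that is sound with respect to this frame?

Transitive (axiom 4): no — 1 S 2 and 2 S 3, but not 1 S 3.
Euclidean (axiom 5): no — 1 S 2 and 1 S 1, but not 2 S 1.
Serial (axiom D): yes — every world has a successor (e.g. 1 S 1).
Reflexive (axiom T): yes — every world is S-related to itself.
So F validates K; K4 would additionally require S to be transitive. The strongest is K.

K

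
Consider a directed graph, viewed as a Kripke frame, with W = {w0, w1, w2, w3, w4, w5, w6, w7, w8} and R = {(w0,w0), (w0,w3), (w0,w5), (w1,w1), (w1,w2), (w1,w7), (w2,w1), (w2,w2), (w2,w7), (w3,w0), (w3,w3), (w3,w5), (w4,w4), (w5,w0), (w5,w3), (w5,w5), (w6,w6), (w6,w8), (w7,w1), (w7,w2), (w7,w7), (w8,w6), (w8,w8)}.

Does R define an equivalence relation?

Reflexive: yes — every world is R-related to itself.
Symmetric: yes — every pair in R has its reverse in R.
Transitive: yes — every two-step R-path is closed by a direct edge.
So R is an equivalence relation.

Yes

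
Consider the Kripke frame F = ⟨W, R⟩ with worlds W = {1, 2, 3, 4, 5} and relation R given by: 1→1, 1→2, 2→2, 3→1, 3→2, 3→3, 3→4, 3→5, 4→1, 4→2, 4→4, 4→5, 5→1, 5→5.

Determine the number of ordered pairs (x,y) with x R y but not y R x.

9

Enumerating: (1,2), (3,1), (3,2), (3,4), (3,5), (4,1), (4,2), (4,5), (5,1).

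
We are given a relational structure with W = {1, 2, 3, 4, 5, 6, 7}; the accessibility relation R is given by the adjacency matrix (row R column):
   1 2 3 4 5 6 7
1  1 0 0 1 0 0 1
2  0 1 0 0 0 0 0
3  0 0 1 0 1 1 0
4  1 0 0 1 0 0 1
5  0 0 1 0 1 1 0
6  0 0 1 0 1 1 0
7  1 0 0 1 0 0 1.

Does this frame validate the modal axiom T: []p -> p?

Yes

Axiom T corresponds to the accessibility relation being reflexive.
Reflexive: yes — every world is R-related to itself.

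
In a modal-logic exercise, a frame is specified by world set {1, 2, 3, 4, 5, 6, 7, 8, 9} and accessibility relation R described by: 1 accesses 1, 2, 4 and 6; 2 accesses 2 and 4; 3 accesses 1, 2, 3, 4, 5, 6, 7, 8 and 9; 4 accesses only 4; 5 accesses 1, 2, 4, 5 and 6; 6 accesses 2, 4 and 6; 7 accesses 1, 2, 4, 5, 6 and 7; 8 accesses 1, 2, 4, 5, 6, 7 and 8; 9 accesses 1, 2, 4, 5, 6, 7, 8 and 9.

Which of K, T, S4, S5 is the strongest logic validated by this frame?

Reflexive (axiom T): yes — every world is R-related to itself.
Transitive (axiom 4): yes — every two-step R-path is closed by a direct edge.
Euclidean (axiom 5): no — 1 R 2 and 1 R 6, but not 2 R 6.
So F validates K, T, S4; S5 would additionally require R to be Euclidean. The strongest is S4.

S4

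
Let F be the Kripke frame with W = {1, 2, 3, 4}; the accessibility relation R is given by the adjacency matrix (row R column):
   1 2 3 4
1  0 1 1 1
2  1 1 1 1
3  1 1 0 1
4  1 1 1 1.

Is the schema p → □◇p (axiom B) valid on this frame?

Yes

The schema B characterises exactly the symmetric frames.
Symmetric: yes — every pair in R has its reverse in R.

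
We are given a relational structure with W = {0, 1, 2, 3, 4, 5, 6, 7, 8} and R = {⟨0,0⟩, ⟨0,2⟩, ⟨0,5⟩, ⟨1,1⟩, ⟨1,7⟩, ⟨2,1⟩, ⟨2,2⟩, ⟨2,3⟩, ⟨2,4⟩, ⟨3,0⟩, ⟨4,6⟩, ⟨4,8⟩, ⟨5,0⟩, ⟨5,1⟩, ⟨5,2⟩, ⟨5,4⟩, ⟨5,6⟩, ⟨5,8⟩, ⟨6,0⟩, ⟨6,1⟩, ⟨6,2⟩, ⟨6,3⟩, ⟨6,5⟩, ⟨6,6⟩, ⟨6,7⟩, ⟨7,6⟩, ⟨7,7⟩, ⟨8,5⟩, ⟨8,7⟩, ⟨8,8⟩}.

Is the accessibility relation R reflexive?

No

Reflexive: no — 3 is not related to itself.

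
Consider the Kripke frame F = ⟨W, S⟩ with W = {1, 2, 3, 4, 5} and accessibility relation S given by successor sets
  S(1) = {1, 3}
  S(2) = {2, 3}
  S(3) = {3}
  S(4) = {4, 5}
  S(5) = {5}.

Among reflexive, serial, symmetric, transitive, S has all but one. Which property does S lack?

symmetric

Reflexive: yes — every world is S-related to itself.
Serial: yes — every world has a successor (e.g. 1 S 1).
Symmetric: no — 1 S 3 but not 3 S 1.
Transitive: yes — every two-step S-path is closed by a direct edge.
Only symmetric fails.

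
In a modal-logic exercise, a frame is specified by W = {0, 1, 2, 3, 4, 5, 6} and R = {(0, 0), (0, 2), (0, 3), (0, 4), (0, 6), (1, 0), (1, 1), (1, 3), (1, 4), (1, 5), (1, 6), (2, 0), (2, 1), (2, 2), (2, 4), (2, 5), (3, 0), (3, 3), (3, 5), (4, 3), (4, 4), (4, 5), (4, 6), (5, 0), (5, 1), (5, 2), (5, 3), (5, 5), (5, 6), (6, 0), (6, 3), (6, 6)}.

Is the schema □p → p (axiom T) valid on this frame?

Yes

By correspondence theory, T is valid on a frame iff R is reflexive.
Reflexive: yes — every world is R-related to itself.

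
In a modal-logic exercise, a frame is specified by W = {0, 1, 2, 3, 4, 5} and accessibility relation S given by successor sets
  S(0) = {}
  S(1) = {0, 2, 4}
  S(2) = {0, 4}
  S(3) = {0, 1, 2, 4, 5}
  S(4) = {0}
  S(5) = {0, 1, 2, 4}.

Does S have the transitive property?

Yes

Transitive: yes — every two-step S-path is closed by a direct edge.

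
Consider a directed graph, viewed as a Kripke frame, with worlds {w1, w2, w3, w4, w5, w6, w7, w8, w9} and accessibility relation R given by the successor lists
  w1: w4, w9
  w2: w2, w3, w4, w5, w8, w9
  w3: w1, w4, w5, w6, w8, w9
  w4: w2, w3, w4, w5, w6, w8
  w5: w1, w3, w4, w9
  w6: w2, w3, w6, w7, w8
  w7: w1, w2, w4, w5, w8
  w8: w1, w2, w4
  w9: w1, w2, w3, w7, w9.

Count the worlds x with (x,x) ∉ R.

5

Enumerating: w1, w3, w5, w7, w8.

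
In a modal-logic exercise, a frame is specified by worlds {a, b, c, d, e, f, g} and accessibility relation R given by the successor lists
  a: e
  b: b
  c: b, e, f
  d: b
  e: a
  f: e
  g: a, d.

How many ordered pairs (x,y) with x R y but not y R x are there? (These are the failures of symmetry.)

7

Enumerating: (c,b), (c,e), (c,f), (d,b), (f,e), (g,a), (g,d).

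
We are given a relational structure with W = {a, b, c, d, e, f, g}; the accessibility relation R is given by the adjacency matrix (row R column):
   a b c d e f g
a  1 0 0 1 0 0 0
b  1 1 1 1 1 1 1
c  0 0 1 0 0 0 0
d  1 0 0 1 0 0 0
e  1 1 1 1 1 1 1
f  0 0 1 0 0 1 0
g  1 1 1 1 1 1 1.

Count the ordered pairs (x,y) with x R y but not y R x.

13

Enumerating: (b,a), (b,c), (b,d), (b,f), (e,a), (e,c), (e,d), (e,f), (f,c), (g,a), (g,c), (g,d), (g,f).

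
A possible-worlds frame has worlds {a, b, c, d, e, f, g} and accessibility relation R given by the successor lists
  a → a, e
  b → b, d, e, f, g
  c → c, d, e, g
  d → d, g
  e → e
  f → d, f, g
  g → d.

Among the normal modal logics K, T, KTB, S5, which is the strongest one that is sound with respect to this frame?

Reflexive (axiom T): no — g is not related to itself.
Symmetric (axiom B): no — a R e but not e R a.
Euclidean (axiom 5): no — b R d and b R e, but not d R e.
So F validates K; T would additionally require R to be reflexive. The strongest is K.

K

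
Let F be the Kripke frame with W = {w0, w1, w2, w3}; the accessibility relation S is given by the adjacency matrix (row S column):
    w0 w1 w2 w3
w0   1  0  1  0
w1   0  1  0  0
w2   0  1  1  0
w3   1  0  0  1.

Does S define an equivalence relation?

No

Reflexive: yes — every world is S-related to itself.
Symmetric: no — w0 S w2 but not w2 S w0.
Transitive: no — w0 S w2 and w2 S w1, but not w0 S w1.
So S is not an equivalence relation.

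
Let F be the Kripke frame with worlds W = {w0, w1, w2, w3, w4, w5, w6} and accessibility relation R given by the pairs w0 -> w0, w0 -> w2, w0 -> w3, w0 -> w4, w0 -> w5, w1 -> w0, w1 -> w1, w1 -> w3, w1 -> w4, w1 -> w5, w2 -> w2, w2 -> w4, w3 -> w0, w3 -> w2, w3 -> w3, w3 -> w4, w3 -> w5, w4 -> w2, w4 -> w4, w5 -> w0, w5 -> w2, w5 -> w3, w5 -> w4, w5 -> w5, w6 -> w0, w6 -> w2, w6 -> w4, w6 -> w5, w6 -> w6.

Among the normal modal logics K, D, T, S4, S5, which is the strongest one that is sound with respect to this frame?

Serial (axiom D): yes — every world has a successor (e.g. w0 R w0).
Reflexive (axiom T): yes — every world is R-related to itself.
Transitive (axiom 4): no — w1 R w0 and w0 R w2, but not w1 R w2.
Euclidean (axiom 5): no — w0 R w2 and w0 R w3, but not w2 R w3.
So F validates K, D, T; S4 would additionally require R to be transitive. The strongest is T.

T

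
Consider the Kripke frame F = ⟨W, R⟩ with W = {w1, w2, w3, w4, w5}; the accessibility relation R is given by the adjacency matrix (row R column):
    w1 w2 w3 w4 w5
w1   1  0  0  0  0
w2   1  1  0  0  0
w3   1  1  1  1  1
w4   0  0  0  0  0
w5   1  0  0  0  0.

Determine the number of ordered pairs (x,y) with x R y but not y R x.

6

Enumerating: (w2,w1), (w3,w1), (w3,w2), (w3,w4), (w3,w5), (w5,w1).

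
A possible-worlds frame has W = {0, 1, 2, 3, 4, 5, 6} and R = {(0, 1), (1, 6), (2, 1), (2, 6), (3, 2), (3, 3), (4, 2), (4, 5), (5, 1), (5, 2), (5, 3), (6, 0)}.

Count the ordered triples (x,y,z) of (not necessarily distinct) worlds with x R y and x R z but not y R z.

17

Enumerating: (0,1,1), (1,6,6), (2,1,1), (2,6,1), (2,6,6), (3,2,2), (3,2,3), (4,2,2), (4,2,5), (4,5,5), (5,1,1), (5,1,2), (5,1,3), (5,2,2), (5,2,3), (5,3,1), (6,0,0).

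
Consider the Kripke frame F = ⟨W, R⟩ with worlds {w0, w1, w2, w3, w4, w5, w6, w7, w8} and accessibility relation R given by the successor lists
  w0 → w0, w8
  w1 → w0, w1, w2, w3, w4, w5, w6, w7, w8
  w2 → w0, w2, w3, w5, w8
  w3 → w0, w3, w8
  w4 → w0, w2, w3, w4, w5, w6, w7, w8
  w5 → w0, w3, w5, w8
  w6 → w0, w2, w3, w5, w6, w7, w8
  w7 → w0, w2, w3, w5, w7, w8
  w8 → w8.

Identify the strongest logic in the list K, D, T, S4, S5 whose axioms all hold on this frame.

Serial (axiom D): yes — every world has a successor (e.g. w0 R w0).
Reflexive (axiom T): yes — every world is R-related to itself.
Transitive (axiom 4): yes — every two-step R-path is closed by a direct edge.
Euclidean (axiom 5): no — w1 R w0 and w1 R w2, but not w0 R w2.
So F validates K, D, T, S4; S5 would additionally require R to be Euclidean. The strongest is S4.

S4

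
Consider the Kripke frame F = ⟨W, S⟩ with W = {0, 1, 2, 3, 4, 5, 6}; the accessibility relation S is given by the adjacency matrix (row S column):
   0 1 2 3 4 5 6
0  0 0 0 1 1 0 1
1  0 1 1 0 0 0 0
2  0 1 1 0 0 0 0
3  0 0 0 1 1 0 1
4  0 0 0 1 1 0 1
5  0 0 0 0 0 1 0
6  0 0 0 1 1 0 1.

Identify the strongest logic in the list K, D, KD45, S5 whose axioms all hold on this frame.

Serial (axiom D): yes — every world has a successor (e.g. 0 S 3).
Euclidean (axiom 5): yes — any two successors of a common world are S-related.
Transitive (axiom 4): yes — every two-step S-path is closed by a direct edge.
Reflexive (axiom T): no — 0 is not related to itself.
So F validates K, D, KD45; S5 would additionally require S to be reflexive. The strongest is KD45.

KD45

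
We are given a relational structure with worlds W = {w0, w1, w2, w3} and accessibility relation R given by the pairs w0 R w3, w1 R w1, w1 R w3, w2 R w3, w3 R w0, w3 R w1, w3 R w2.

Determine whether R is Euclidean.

No

Euclidean: no — w3 R w0 and w3 R w1, but not w0 R w1.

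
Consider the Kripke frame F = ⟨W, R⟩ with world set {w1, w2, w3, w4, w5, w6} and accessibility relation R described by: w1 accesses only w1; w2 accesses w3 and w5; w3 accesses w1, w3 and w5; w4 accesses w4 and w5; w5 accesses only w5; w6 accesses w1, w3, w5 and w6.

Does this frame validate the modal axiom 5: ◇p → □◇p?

No

Axiom 5 corresponds to the accessibility relation being Euclidean.
Euclidean: no — w2 R w5 and w2 R w3, but not w5 R w3.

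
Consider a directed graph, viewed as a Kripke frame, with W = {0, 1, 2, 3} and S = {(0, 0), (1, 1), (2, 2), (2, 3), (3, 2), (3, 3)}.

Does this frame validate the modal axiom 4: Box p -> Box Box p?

The schema 4 characterises exactly the transitive frames.
Transitive: yes — every two-step S-path is closed by a direct edge.

Yes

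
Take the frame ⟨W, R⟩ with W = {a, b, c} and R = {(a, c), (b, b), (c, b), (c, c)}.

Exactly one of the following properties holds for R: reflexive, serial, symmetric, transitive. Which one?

serial

Reflexive: no — a is not related to itself.
Serial: yes — every world has a successor (e.g. a R c).
Symmetric: no — a R c but not c R a.
Transitive: no — a R c and c R b, but not a R b.
Only serial holds.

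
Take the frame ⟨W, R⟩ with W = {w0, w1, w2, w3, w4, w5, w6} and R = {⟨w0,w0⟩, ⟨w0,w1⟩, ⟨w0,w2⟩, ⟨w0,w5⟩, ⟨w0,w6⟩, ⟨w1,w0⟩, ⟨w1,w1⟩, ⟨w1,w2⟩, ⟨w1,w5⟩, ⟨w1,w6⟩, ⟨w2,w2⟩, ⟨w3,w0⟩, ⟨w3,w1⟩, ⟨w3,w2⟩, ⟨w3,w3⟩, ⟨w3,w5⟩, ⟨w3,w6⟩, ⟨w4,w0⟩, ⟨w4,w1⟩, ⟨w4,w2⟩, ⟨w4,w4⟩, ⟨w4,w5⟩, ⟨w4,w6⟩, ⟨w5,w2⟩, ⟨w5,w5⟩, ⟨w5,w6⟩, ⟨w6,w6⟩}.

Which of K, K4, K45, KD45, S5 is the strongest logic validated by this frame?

Transitive (axiom 4): yes — every two-step R-path is closed by a direct edge.
Euclidean (axiom 5): no — w0 R w2 and w0 R w1, but not w2 R w1.
Serial (axiom D): yes — every world has a successor (e.g. w0 R w0).
Reflexive (axiom T): yes — every world is R-related to itself.
So F validates K, K4; K45 would additionally require R to be Euclidean. The strongest is K4.

K4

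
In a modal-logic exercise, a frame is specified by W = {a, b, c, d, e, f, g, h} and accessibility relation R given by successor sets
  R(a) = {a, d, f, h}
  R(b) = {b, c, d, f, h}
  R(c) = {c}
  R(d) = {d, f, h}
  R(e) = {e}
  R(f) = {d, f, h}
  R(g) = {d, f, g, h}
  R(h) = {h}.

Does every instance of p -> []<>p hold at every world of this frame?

The schema B characterises exactly the symmetric frames.
Symmetric: no — a R d but not d R a.

No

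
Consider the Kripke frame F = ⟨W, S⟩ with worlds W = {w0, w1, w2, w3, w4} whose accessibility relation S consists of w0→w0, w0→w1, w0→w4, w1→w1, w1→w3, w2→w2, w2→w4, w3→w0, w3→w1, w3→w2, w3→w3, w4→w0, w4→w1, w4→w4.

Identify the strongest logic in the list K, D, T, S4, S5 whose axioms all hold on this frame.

Serial (axiom D): yes — every world has a successor (e.g. w0 S w0).
Reflexive (axiom T): yes — every world is S-related to itself.
Transitive (axiom 4): no — w0 S w1 and w1 S w3, but not w0 S w3.
Euclidean (axiom 5): no — w0 S w1 and w0 S w4, but not w1 S w4.
So F validates K, D, T; S4 would additionally require S to be transitive. The strongest is T.

T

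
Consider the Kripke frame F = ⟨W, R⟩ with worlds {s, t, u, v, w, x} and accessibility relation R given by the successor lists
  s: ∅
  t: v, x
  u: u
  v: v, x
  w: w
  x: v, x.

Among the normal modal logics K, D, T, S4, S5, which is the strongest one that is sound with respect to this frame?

K

Serial (axiom D): no — s has no R-successor.
Reflexive (axiom T): no — s is not related to itself.
Transitive (axiom 4): yes — every two-step R-path is closed by a direct edge.
Euclidean (axiom 5): yes — any two successors of a common world are R-related.
So F validates K; D would additionally require R to be serial. The strongest is K.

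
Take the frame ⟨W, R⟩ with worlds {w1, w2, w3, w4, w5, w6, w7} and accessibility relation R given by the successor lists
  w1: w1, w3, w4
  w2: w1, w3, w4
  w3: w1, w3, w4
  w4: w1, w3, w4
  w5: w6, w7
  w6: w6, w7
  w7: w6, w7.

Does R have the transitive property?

Yes

Transitive: yes — every two-step R-path is closed by a direct edge.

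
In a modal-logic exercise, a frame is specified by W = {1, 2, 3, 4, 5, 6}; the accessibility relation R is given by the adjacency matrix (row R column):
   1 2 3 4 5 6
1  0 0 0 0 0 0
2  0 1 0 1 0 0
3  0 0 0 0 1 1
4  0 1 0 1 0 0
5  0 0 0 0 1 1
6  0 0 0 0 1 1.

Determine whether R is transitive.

Transitive: yes — every two-step R-path is closed by a direct edge.

Yes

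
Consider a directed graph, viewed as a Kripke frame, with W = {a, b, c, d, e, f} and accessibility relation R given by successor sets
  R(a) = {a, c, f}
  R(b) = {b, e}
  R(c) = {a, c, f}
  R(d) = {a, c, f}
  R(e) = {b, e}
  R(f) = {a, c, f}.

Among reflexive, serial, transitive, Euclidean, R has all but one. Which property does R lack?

reflexive

Reflexive: no — d is not related to itself.
Serial: yes — every world has a successor (e.g. a R a).
Transitive: yes — every two-step R-path is closed by a direct edge.
Euclidean: yes — any two successors of a common world are R-related.
Only reflexive fails.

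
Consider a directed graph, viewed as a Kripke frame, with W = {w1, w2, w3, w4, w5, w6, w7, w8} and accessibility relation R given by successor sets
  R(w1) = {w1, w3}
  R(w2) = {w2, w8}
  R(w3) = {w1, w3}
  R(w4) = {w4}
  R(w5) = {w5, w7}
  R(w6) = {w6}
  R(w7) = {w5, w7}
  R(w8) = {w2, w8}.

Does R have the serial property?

Yes

Serial: yes — every world has a successor (e.g. w1 R w1).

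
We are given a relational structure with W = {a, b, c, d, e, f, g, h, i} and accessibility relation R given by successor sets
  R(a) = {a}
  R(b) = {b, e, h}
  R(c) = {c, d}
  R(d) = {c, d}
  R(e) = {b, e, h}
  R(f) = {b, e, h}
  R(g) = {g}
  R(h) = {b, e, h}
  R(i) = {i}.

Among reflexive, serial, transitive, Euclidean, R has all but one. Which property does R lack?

Reflexive: no — f is not related to itself.
Serial: yes — every world has a successor (e.g. a R a).
Transitive: yes — every two-step R-path is closed by a direct edge.
Euclidean: yes — any two successors of a common world are R-related.
Only reflexive fails.

reflexive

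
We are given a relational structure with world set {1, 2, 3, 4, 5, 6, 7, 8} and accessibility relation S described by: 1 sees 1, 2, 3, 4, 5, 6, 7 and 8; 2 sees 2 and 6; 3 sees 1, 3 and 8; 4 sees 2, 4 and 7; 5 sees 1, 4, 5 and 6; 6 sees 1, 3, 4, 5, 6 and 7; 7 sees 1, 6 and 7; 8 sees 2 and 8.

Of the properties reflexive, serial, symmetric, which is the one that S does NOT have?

Reflexive: yes — every world is S-related to itself.
Serial: yes — every world has a successor (e.g. 1 S 1).
Symmetric: no — 1 S 2 but not 2 S 1.
Only symmetric fails.

symmetric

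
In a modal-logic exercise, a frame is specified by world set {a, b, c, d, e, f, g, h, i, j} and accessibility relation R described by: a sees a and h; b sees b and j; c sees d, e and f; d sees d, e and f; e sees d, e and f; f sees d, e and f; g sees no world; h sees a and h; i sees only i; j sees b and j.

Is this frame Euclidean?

Yes

Euclidean: yes — any two successors of a common world are R-related.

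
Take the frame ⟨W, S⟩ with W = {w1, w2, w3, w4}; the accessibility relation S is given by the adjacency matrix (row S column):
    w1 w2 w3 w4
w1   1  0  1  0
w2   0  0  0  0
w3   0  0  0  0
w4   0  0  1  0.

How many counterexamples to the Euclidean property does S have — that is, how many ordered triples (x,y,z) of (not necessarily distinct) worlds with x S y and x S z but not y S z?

Enumerating: (w1,w3,w1), (w1,w3,w3), (w4,w3,w3).

3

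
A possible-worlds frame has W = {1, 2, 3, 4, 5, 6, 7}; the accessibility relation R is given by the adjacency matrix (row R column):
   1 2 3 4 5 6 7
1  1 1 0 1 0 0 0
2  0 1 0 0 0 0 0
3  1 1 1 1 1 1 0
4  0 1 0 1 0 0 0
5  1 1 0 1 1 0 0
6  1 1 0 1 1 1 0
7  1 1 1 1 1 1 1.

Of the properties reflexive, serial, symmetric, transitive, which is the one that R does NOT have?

Reflexive: yes — every world is R-related to itself.
Serial: yes — every world has a successor (e.g. 1 R 1).
Symmetric: no — 1 R 2 but not 2 R 1.
Transitive: yes — every two-step R-path is closed by a direct edge.
Only symmetric fails.

symmetric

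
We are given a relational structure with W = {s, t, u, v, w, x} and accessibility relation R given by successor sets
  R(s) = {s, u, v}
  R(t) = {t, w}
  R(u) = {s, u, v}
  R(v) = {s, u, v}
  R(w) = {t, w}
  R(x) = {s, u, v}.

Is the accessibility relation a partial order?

Reflexive: no — x is not related to itself.
Transitive: yes — every two-step R-path is closed by a direct edge.
Antisymmetric: no — s R u and u R s with s ≠ u.
So R is not a partial order.

No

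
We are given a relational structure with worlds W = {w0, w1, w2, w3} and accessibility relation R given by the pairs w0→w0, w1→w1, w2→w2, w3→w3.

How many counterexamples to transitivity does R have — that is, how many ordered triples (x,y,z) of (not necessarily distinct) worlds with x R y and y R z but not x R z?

0

R is transitive; there are no such tuples.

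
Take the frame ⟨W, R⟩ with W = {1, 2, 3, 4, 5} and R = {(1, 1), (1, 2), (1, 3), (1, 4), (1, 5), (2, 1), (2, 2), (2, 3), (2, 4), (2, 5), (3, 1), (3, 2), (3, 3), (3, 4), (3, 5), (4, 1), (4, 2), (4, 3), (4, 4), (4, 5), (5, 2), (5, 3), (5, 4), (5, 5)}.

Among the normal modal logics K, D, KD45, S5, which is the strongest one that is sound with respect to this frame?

Serial (axiom D): yes — every world has a successor (e.g. 1 R 1).
Euclidean (axiom 5): no — 2 R 5 and 2 R 1, but not 5 R 1.
Transitive (axiom 4): no — 5 R 2 and 2 R 1, but not 5 R 1.
Reflexive (axiom T): yes — every world is R-related to itself.
So F validates K, D; KD45 would additionally require R to be Euclidean and transitive. The strongest is D.

D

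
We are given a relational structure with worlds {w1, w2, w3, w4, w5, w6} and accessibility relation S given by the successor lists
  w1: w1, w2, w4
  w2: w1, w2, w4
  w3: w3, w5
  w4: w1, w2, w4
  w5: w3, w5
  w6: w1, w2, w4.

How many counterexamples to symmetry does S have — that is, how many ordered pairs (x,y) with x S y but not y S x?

3

Enumerating: (w6,w1), (w6,w2), (w6,w4).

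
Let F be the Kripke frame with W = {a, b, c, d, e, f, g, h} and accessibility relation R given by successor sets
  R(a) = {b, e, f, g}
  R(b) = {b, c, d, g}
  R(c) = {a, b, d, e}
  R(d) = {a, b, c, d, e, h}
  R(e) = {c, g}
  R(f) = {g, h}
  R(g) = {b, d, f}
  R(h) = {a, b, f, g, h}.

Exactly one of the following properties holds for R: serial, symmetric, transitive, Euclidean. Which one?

serial

Serial: yes — every world has a successor (e.g. a R b).
Symmetric: no — a R b but not b R a.
Transitive: no — a R b and b R c, but not a R c.
Euclidean: no — a R b and a R e, but not b R e.
Only serial holds.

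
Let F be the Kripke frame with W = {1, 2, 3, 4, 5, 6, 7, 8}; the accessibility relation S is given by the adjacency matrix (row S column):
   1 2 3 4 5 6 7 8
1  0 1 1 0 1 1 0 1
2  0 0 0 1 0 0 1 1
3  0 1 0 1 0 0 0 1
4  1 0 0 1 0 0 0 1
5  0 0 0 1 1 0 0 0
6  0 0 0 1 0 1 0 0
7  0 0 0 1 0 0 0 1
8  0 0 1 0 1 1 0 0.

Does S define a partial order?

No

Reflexive: no — 1 is not related to itself.
Transitive: no — 1 S 2 and 2 S 4, but not 1 S 4.
Antisymmetric: no — 3 S 8 and 8 S 3 with 3 ≠ 8.
So S is not a partial order.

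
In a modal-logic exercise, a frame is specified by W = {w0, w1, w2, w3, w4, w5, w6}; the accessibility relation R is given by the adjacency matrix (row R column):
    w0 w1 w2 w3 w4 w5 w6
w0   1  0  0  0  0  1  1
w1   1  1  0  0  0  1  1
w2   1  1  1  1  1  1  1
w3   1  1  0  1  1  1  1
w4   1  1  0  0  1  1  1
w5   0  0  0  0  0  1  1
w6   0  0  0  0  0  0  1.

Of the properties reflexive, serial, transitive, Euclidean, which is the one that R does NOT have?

Euclidean

Reflexive: yes — every world is R-related to itself.
Serial: yes — every world has a successor (e.g. w0 R w0).
Transitive: yes — every two-step R-path is closed by a direct edge.
Euclidean: no — w0 R w6 and w0 R w5, but not w6 R w5.
Only Euclidean fails.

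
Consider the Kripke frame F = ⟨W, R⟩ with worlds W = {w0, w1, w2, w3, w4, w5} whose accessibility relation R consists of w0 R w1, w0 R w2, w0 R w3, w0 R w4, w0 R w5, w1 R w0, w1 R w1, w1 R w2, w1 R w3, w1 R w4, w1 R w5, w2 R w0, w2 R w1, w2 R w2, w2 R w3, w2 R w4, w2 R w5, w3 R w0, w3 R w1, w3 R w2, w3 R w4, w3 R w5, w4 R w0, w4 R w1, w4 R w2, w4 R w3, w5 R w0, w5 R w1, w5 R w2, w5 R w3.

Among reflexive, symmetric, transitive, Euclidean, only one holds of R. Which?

symmetric

Reflexive: no — w0 is not related to itself.
Symmetric: yes — every pair in R has its reverse in R.
Transitive: no — w4 R w0 and w0 R w5, but not w4 R w5.
Euclidean: no — w0 R w4 and w0 R w5, but not w4 R w5.
Only symmetric holds.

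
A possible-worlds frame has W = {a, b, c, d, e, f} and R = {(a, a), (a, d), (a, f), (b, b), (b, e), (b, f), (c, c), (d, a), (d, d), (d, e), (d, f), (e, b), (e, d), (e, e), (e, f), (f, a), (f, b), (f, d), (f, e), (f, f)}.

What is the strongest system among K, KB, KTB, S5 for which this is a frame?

Symmetric (axiom B): yes — every pair in R has its reverse in R.
Reflexive (axiom T): yes — every world is R-related to itself.
Euclidean (axiom 5): no — d R a and d R e, but not a R e.
So F validates K, KB, KTB; S5 would additionally require R to be Euclidean. The strongest is KTB.

KTB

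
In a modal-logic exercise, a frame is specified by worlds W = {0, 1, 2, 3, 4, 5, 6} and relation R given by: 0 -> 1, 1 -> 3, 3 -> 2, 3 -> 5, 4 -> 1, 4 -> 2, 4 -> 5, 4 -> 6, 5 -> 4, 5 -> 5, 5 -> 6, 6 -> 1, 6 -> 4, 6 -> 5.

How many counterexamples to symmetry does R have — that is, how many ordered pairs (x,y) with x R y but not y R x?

7

Enumerating: (0,1), (1,3), (3,2), (3,5), (4,1), (4,2), (6,1).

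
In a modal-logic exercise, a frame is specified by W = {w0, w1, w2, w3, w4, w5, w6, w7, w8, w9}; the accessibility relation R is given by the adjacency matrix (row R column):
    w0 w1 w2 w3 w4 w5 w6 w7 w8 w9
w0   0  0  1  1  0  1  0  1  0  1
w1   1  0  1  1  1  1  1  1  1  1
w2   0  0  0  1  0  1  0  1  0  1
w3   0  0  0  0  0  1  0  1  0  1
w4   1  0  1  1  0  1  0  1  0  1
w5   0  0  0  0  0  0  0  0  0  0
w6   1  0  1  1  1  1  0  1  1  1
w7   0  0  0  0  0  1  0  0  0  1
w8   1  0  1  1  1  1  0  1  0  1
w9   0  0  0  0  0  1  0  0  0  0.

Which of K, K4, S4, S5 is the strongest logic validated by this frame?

Transitive (axiom 4): yes — every two-step R-path is closed by a direct edge.
Reflexive (axiom T): no — w0 is not related to itself.
Euclidean (axiom 5): no — w0 R w3 and w0 R w2, but not w3 R w2.
So F validates K, K4; S4 would additionally require R to be reflexive. The strongest is K4.

K4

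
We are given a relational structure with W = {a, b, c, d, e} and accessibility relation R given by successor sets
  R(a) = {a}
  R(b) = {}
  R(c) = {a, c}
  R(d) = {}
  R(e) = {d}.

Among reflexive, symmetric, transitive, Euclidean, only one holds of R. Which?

Reflexive: no — b is not related to itself.
Symmetric: no — c R a but not a R c.
Transitive: yes — every two-step R-path is closed by a direct edge.
Euclidean: no — c R a and c R c, but not a R c.
Only transitive holds.

transitive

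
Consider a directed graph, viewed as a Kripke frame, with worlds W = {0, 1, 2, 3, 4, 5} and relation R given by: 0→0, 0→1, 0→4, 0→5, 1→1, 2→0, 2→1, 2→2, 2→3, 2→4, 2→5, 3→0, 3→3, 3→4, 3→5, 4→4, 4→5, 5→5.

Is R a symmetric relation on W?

Symmetric: no — 0 R 1 but not 1 R 0.

No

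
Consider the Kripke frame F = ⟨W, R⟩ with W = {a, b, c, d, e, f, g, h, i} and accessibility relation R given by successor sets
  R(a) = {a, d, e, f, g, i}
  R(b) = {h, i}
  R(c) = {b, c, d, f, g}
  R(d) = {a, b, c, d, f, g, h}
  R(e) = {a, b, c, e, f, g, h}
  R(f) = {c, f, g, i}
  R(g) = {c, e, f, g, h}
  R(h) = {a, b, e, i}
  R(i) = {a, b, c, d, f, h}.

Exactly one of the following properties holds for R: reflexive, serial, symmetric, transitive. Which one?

Reflexive: no — b is not related to itself.
Serial: yes — every world has a successor (e.g. a R a).
Symmetric: no — a R f but not f R a.
Transitive: no — a R d and d R b, but not a R b.
Only serial holds.

serial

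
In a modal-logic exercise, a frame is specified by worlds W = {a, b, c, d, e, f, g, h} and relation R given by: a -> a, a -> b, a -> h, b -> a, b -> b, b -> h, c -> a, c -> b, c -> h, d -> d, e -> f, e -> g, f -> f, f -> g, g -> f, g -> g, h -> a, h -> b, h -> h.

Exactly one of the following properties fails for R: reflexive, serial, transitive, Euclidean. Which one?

Reflexive: no — c is not related to itself.
Serial: yes — every world has a successor (e.g. a R a).
Transitive: yes — every two-step R-path is closed by a direct edge.
Euclidean: yes — any two successors of a common world are R-related.
Only reflexive fails.

reflexive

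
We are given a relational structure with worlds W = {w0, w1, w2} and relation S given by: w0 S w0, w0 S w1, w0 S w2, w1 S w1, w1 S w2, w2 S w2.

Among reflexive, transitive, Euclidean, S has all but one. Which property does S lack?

Reflexive: yes — every world is S-related to itself.
Transitive: yes — every two-step S-path is closed by a direct edge.
Euclidean: no — w0 S w2 and w0 S w1, but not w2 S w1.
Only Euclidean fails.

Euclidean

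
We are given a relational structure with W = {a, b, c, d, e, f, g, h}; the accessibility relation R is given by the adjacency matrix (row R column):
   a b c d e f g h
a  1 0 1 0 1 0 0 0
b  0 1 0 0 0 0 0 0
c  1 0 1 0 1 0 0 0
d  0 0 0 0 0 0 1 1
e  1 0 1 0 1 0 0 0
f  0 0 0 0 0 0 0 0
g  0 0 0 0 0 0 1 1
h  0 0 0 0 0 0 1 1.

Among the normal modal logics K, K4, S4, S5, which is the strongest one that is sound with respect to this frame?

K4

Transitive (axiom 4): yes — every two-step R-path is closed by a direct edge.
Reflexive (axiom T): no — d is not related to itself.
Euclidean (axiom 5): yes — any two successors of a common world are R-related.
So F validates K, K4; S4 would additionally require R to be reflexive. The strongest is K4.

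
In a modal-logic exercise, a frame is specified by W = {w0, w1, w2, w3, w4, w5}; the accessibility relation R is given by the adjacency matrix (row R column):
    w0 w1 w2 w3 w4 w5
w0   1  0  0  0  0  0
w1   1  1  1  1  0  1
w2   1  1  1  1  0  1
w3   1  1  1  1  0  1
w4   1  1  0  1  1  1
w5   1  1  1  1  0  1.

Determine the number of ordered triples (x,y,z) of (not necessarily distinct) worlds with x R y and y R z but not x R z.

Enumerating: (w4,w1,w2), (w4,w3,w2), (w4,w5,w2).

3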